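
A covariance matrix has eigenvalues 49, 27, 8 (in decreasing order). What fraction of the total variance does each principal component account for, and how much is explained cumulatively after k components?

Step 1 — total variance = trace(Sigma) = Σ λ_i = 49 + 27 + 8 = 84.

Step 2 — fraction explained by component i = λ_i / Σ λ:
  PC1: 49/84 = 0.5833
  PC2: 27/84 = 0.3214
  PC3: 8/84 = 0.0952

Step 3 — cumulative fraction after k components = (λ_1 + ... + λ_k) / Σ λ:
  k = 1: 49/84 = 0.5833
  k = 2: (49 + 27)/84 = 76/84 = 0.9048
  k = 3: (49 + 27 + 8)/84 = 84/84 = 1

Summary (fraction, with percent):

explained: PC1 0.5833 (58.33%), PC2 0.3214 (32.14%), PC3 0.0952 (9.52%);  cumulative: 0.5833, 0.9048, 1


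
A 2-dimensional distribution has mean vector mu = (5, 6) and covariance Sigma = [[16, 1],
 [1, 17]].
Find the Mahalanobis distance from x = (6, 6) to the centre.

Step 1 — centre the observation: (x - mu) = (1, 0).

Step 2 — invert Sigma. det(Sigma) = 16·17 - (1)² = 271.
  Sigma^{-1} = (1/det) · [[d, -b], [-b, a]] = [[0.0627, -0.0037],
 [-0.0037, 0.059]].

Step 3 — form the quadratic (x - mu)^T · Sigma^{-1} · (x - mu):
  Sigma^{-1} · (x - mu) = (0.0627, -0.0037).
  (x - mu)^T · [Sigma^{-1} · (x - mu)] = (1)·(0.0627) + (0)·(-0.0037) = 0.0627.

Step 4 — take square root: d = √(0.0627) ≈ 0.2505.

d(x, mu) = √(0.0627) ≈ 0.2505


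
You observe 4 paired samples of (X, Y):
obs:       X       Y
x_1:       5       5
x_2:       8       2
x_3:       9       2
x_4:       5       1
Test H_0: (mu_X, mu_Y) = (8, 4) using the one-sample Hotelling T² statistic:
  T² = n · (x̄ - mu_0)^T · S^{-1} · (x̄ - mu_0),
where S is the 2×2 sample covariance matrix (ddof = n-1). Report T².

Step 1 — sample mean vector:
  mean(X) = (5 + 8 + 9 + 5) / 4 = 27/4 = 6.75
  mean(Y) = (5 + 2 + 2 + 1) / 4 = 10/4 = 2.5
  x̄ = (6.75, 2.5),  deviation x̄ - mu_0 = (6.75, 2.5) - (8, 4) = (-1.25, -1.5).

Step 2 — sample covariance matrix, S[i,j] = (1/(n-1)) · Σ_k (x_{k,i} - mean_i) · (x_{k,j} - mean_j), divisor n-1 = 3:
  S[X,X] = ((-1.75)·(-1.75) + (1.25)·(1.25) + (2.25)·(2.25) + (-1.75)·(-1.75)) / 3 = 12.75/3 = 4.25
  S[X,Y] = ((-1.75)·(2.5) + (1.25)·(-0.5) + (2.25)·(-0.5) + (-1.75)·(-1.5)) / 3 = -3.5/3 = -1.1667
  S[Y,Y] = ((2.5)·(2.5) + (-0.5)·(-0.5) + (-0.5)·(-0.5) + (-1.5)·(-1.5)) / 3 = 9/3 = 3
  S = [[4.25, -1.1667],
 [-1.1667, 3]].

Step 3 — invert S. det(S) = 4.25·3 - (-1.1667)² = 11.3889.
  S^{-1} = (1/det) · [[d, -b], [-b, a]] = [[0.2634, 0.1024],
 [0.1024, 0.3732]].

Step 4 — quadratic form (x̄ - mu_0)^T · S^{-1} · (x̄ - mu_0):
  S^{-1} · (x̄ - mu_0) = (-0.4829, -0.6878),
  (x̄ - mu_0)^T · [...] = (-1.25)·(-0.4829) + (-1.5)·(-0.6878) = 1.6354.

Step 5 — scale by n: T² = 4 · 1.6354 = 6.5415.

T² ≈ 6.5415


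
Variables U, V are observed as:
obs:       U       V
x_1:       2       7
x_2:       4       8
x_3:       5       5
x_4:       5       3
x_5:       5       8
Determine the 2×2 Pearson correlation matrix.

Step 1 — column means:
  mean(U) = (2 + 4 + 5 + 5 + 5) / 5 = 21/5 = 4.2
  mean(V) = (7 + 8 + 5 + 3 + 8) / 5 = 31/5 = 6.2

Step 2 — sample variances and covariances s[i,j] = (1/(n-1)) · Σ_k (x_{k,i} - mean_i) · (x_{k,j} - mean_j), with n-1 = 4:
  s[U,U] = ((-2.2)·(-2.2) + (-0.2)·(-0.2) + (0.8)·(0.8) + (0.8)·(0.8) + (0.8)·(0.8)) / 4 = 6.8/4 = 1.7
  s[U,V] = ((-2.2)·(0.8) + (-0.2)·(1.8) + (0.8)·(-1.2) + (0.8)·(-3.2) + (0.8)·(1.8)) / 4 = -4.2/4 = -1.05
  s[V,V] = ((0.8)·(0.8) + (1.8)·(1.8) + (-1.2)·(-1.2) + (-3.2)·(-3.2) + (1.8)·(1.8)) / 4 = 18.8/4 = 4.7
  Sample standard deviations s_i = √(s[i,i]):
  s(U) = √(1.7) = 1.3038
  s(V) = √(4.7) = 2.1679

Step 3 — r_{ij} = s_{ij} / (s_i · s_j):
  r[U,U] = 1 (diagonal).
  r[U,V] = -1.05 / (1.3038 · 2.1679) = -1.05 / 2.8267 = -0.3715
  r[V,V] = 1 (diagonal).

R is symmetric with unit diagonal. Assembling:

R = [[1, -0.3715],
 [-0.3715, 1]]


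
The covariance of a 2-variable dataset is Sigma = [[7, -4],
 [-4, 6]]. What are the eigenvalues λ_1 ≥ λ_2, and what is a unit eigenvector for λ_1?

Step 1 — characteristic polynomial of 2×2 Sigma:
  det(Sigma - λI) = λ² - trace · λ + det = 0.
  trace = 7 + 6 = 13, det = 7·6 - (-4)² = 26.
Step 2 — discriminant:
  Δ = trace² - 4·det = 169 - 104 = 65.
Step 3 — eigenvalues:
  λ = (trace ± √Δ)/2 = (13 ± 8.0623)/2,
  λ_1 = 10.5311,  λ_2 = 2.4689.

Step 4 — unit eigenvector for λ_1: solve (Sigma - λ_1 I)v = 0. First row:
  (7 - 10.5311)·v_x + (-4)·v_y = 0, i.e. (-3.5311)·v_x + (-4)·v_y = 0,
  so v ∝ (b, λ_1 - a) = (-4, 3.5311); multiply by -1 so the first entry is positive: u = (4, -3.5311).
  ||u|| = √((4)² + (-3.5311)²) = √(28.4689) ≈ 5.3356,
  v_1 = u/||u|| ≈ (0.7497, -0.6618) (||v_1|| = 1).

λ_1 = 10.5311,  λ_2 = 2.4689;  v_1 ≈ (0.7497, -0.6618)


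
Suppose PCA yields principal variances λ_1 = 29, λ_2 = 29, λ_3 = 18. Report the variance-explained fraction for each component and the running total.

Step 1 — total variance = trace(Sigma) = Σ λ_i = 29 + 29 + 18 = 76.

Step 2 — fraction explained by component i = λ_i / Σ λ:
  PC1: 29/76 = 0.3816
  PC2: 29/76 = 0.3816
  PC3: 18/76 = 0.2368

Step 3 — cumulative fraction after k components = (λ_1 + ... + λ_k) / Σ λ:
  k = 1: 29/76 = 0.3816
  k = 2: (29 + 29)/76 = 58/76 = 0.7632
  k = 3: (29 + 29 + 18)/76 = 76/76 = 1

Summary (fraction, with percent):

explained: PC1 0.3816 (38.16%), PC2 0.3816 (38.16%), PC3 0.2368 (23.68%);  cumulative: 0.3816, 0.7632, 1


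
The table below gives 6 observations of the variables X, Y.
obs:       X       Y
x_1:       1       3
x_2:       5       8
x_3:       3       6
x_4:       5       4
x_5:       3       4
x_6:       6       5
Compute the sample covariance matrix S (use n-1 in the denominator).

Step 1 — column means:
  mean(X) = (1 + 5 + 3 + 5 + 3 + 6) / 6 = 23/6 = 3.8333
  mean(Y) = (3 + 8 + 6 + 4 + 4 + 5) / 6 = 30/6 = 5

Step 2 — sample covariance S[i,j] = (1/(n-1)) · Σ_k (x_{k,i} - mean_i) · (x_{k,j} - mean_j), with n-1 = 5.
  S[X,X] = ((-2.8333)·(-2.8333) + (1.1667)·(1.1667) + (-0.8333)·(-0.8333) + (1.1667)·(1.1667) + (-0.8333)·(-0.8333) + (2.1667)·(2.1667)) / 5 = 16.8333/5 = 3.3667
  S[X,Y] = ((-2.8333)·(-2) + (1.1667)·(3) + (-0.8333)·(1) + (1.1667)·(-1) + (-0.8333)·(-1) + (2.1667)·(0)) / 5 = 8/5 = 1.6
  S[Y,Y] = ((-2)·(-2) + (3)·(3) + (1)·(1) + (-1)·(-1) + (-1)·(-1) + (0)·(0)) / 5 = 16/5 = 3.2

S is symmetric (S[j,i] = S[i,j]). Assembling:

S = [[3.3667, 1.6],
 [1.6, 3.2]]


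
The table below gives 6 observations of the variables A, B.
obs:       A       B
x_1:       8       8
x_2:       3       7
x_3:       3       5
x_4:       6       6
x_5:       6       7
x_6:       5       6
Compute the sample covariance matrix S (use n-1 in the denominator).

Step 1 — column means:
  mean(A) = (8 + 3 + 3 + 6 + 6 + 5) / 6 = 31/6 = 5.1667
  mean(B) = (8 + 7 + 5 + 6 + 7 + 6) / 6 = 39/6 = 6.5

Step 2 — sample covariance S[i,j] = (1/(n-1)) · Σ_k (x_{k,i} - mean_i) · (x_{k,j} - mean_j), with n-1 = 5.
  S[A,A] = ((2.8333)·(2.8333) + (-2.1667)·(-2.1667) + (-2.1667)·(-2.1667) + (0.8333)·(0.8333) + (0.8333)·(0.8333) + (-0.1667)·(-0.1667)) / 5 = 18.8333/5 = 3.7667
  S[A,B] = ((2.8333)·(1.5) + (-2.1667)·(0.5) + (-2.1667)·(-1.5) + (0.8333)·(-0.5) + (0.8333)·(0.5) + (-0.1667)·(-0.5)) / 5 = 6.5/5 = 1.3
  S[B,B] = ((1.5)·(1.5) + (0.5)·(0.5) + (-1.5)·(-1.5) + (-0.5)·(-0.5) + (0.5)·(0.5) + (-0.5)·(-0.5)) / 5 = 5.5/5 = 1.1

S is symmetric (S[j,i] = S[i,j]). Assembling:

S = [[3.7667, 1.3],
 [1.3, 1.1]]


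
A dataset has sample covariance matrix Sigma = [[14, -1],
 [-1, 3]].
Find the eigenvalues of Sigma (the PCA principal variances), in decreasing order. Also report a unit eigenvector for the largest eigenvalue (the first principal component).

Step 1 — characteristic polynomial of 2×2 Sigma:
  det(Sigma - λI) = λ² - trace · λ + det = 0.
  trace = 14 + 3 = 17, det = 14·3 - (-1)² = 41.
Step 2 — discriminant:
  Δ = trace² - 4·det = 289 - 164 = 125.
Step 3 — eigenvalues:
  λ = (trace ± √Δ)/2 = (17 ± 11.1803)/2,
  λ_1 = 14.0902,  λ_2 = 2.9098.

Step 4 — unit eigenvector for λ_1: solve (Sigma - λ_1 I)v = 0. First row:
  (14 - 14.0902)·v_x + (-1)·v_y = 0, i.e. (-0.0902)·v_x + (-1)·v_y = 0,
  so v ∝ (b, λ_1 - a) = (-1, 0.0902); multiply by -1 so the first entry is positive: u = (1, -0.0902).
  ||u|| = √((1)² + (-0.0902)²) = √(1.0081) ≈ 1.0041,
  v_1 = u/||u|| ≈ (0.996, -0.0898) (||v_1|| = 1).

λ_1 = 14.0902,  λ_2 = 2.9098;  v_1 ≈ (0.996, -0.0898)


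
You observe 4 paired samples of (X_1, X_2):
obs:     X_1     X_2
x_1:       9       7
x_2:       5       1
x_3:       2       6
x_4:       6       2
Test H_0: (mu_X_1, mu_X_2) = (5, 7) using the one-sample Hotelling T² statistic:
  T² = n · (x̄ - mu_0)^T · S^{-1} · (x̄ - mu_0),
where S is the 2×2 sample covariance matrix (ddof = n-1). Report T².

Step 1 — sample mean vector:
  mean(X_1) = (9 + 5 + 2 + 6) / 4 = 22/4 = 5.5
  mean(X_2) = (7 + 1 + 6 + 2) / 4 = 16/4 = 4
  x̄ = (5.5, 4),  deviation x̄ - mu_0 = (5.5, 4) - (5, 7) = (0.5, -3).

Step 2 — sample covariance matrix, S[i,j] = (1/(n-1)) · Σ_k (x_{k,i} - mean_i) · (x_{k,j} - mean_j), divisor n-1 = 3:
  S[X_1,X_1] = ((3.5)·(3.5) + (-0.5)·(-0.5) + (-3.5)·(-3.5) + (0.5)·(0.5)) / 3 = 25/3 = 8.3333
  S[X_1,X_2] = ((3.5)·(3) + (-0.5)·(-3) + (-3.5)·(2) + (0.5)·(-2)) / 3 = 4/3 = 1.3333
  S[X_2,X_2] = ((3)·(3) + (-3)·(-3) + (2)·(2) + (-2)·(-2)) / 3 = 26/3 = 8.6667
  S = [[8.3333, 1.3333],
 [1.3333, 8.6667]].

Step 3 — invert S. det(S) = 8.3333·8.6667 - (1.3333)² = 70.4444.
  S^{-1} = (1/det) · [[d, -b], [-b, a]] = [[0.123, -0.0189],
 [-0.0189, 0.1183]].

Step 4 — quadratic form (x̄ - mu_0)^T · S^{-1} · (x̄ - mu_0):
  S^{-1} · (x̄ - mu_0) = (0.1183, -0.3644),
  (x̄ - mu_0)^T · [...] = (0.5)·(0.1183) + (-3)·(-0.3644) = 1.1522.

Step 5 — scale by n: T² = 4 · 1.1522 = 4.6088.

T² ≈ 4.6088


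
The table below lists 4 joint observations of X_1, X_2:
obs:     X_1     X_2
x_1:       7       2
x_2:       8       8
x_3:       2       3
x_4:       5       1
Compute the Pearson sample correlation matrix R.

Step 1 — column means:
  mean(X_1) = (7 + 8 + 2 + 5) / 4 = 22/4 = 5.5
  mean(X_2) = (2 + 8 + 3 + 1) / 4 = 14/4 = 3.5

Step 2 — sample variances and covariances s[i,j] = (1/(n-1)) · Σ_k (x_{k,i} - mean_i) · (x_{k,j} - mean_j), with n-1 = 3:
  s[X_1,X_1] = ((1.5)·(1.5) + (2.5)·(2.5) + (-3.5)·(-3.5) + (-0.5)·(-0.5)) / 3 = 21/3 = 7
  s[X_1,X_2] = ((1.5)·(-1.5) + (2.5)·(4.5) + (-3.5)·(-0.5) + (-0.5)·(-2.5)) / 3 = 12/3 = 4
  s[X_2,X_2] = ((-1.5)·(-1.5) + (4.5)·(4.5) + (-0.5)·(-0.5) + (-2.5)·(-2.5)) / 3 = 29/3 = 9.6667
  Sample standard deviations s_i = √(s[i,i]):
  s(X_1) = √(7) = 2.6458
  s(X_2) = √(9.6667) = 3.1091

Step 3 — r_{ij} = s_{ij} / (s_i · s_j):
  r[X_1,X_1] = 1 (diagonal).
  r[X_1,X_2] = 4 / (2.6458 · 3.1091) = 4 / 8.226 = 0.4863
  r[X_2,X_2] = 1 (diagonal).

R is symmetric with unit diagonal. Assembling:

R = [[1, 0.4863],
 [0.4863, 1]]


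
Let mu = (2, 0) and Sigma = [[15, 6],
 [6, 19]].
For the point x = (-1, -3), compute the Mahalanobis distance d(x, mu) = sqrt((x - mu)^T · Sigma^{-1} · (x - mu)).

Step 1 — centre the observation: (x - mu) = (-3, -3).

Step 2 — invert Sigma. det(Sigma) = 15·19 - (6)² = 249.
  Sigma^{-1} = (1/det) · [[d, -b], [-b, a]] = [[0.0763, -0.0241],
 [-0.0241, 0.0602]].

Step 3 — form the quadratic (x - mu)^T · Sigma^{-1} · (x - mu):
  Sigma^{-1} · (x - mu) = (-0.1566, -0.1084).
  (x - mu)^T · [Sigma^{-1} · (x - mu)] = (-3)·(-0.1566) + (-3)·(-0.1084) = 0.7952.

Step 4 — take square root: d = √(0.7952) ≈ 0.8917.

d(x, mu) = √(0.7952) ≈ 0.8917


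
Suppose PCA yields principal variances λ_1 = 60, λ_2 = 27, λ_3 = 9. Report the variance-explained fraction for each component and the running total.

Step 1 — total variance = trace(Sigma) = Σ λ_i = 60 + 27 + 9 = 96.

Step 2 — fraction explained by component i = λ_i / Σ λ:
  PC1: 60/96 = 0.625
  PC2: 27/96 = 0.2812
  PC3: 9/96 = 0.0938

Step 3 — cumulative fraction after k components = (λ_1 + ... + λ_k) / Σ λ:
  k = 1: 60/96 = 0.625
  k = 2: (60 + 27)/96 = 87/96 = 0.9062
  k = 3: (60 + 27 + 9)/96 = 96/96 = 1

Summary (fraction, with percent):

explained: PC1 0.625 (62.5%), PC2 0.2812 (28.12%), PC3 0.0938 (9.38%);  cumulative: 0.625, 0.9062, 1


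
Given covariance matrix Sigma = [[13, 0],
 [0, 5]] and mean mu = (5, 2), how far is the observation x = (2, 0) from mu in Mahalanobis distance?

Step 1 — centre the observation: (x - mu) = (-3, -2).

Step 2 — invert Sigma. det(Sigma) = 13·5 - (0)² = 65.
  Sigma^{-1} = (1/det) · [[d, -b], [-b, a]] = [[0.0769, 0],
 [0, 0.2]].

Step 3 — form the quadratic (x - mu)^T · Sigma^{-1} · (x - mu):
  Sigma^{-1} · (x - mu) = (-0.2308, -0.4).
  (x - mu)^T · [Sigma^{-1} · (x - mu)] = (-3)·(-0.2308) + (-2)·(-0.4) = 1.4923.

Step 4 — take square root: d = √(1.4923) ≈ 1.2216.

d(x, mu) = √(1.4923) ≈ 1.2216


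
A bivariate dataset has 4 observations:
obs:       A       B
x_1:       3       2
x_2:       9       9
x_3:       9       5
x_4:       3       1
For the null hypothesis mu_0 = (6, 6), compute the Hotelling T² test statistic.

Step 1 — sample mean vector:
  mean(A) = (3 + 9 + 9 + 3) / 4 = 24/4 = 6
  mean(B) = (2 + 9 + 5 + 1) / 4 = 17/4 = 4.25
  x̄ = (6, 4.25),  deviation x̄ - mu_0 = (6, 4.25) - (6, 6) = (0, -1.75).

Step 2 — sample covariance matrix, S[i,j] = (1/(n-1)) · Σ_k (x_{k,i} - mean_i) · (x_{k,j} - mean_j), divisor n-1 = 3:
  S[A,A] = ((-3)·(-3) + (3)·(3) + (3)·(3) + (-3)·(-3)) / 3 = 36/3 = 12
  S[A,B] = ((-3)·(-2.25) + (3)·(4.75) + (3)·(0.75) + (-3)·(-3.25)) / 3 = 33/3 = 11
  S[B,B] = ((-2.25)·(-2.25) + (4.75)·(4.75) + (0.75)·(0.75) + (-3.25)·(-3.25)) / 3 = 38.75/3 = 12.9167
  S = [[12, 11],
 [11, 12.9167]].

Step 3 — invert S. det(S) = 12·12.9167 - (11)² = 34.
  S^{-1} = (1/det) · [[d, -b], [-b, a]] = [[0.3799, -0.3235],
 [-0.3235, 0.3529]].

Step 4 — quadratic form (x̄ - mu_0)^T · S^{-1} · (x̄ - mu_0):
  S^{-1} · (x̄ - mu_0) = (0.5662, -0.6176),
  (x̄ - mu_0)^T · [...] = (0)·(0.5662) + (-1.75)·(-0.6176) = 1.0809.

Step 5 — scale by n: T² = 4 · 1.0809 = 4.3235.

T² ≈ 4.3235


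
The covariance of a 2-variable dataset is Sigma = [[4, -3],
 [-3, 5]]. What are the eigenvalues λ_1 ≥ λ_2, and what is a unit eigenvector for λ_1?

Step 1 — characteristic polynomial of 2×2 Sigma:
  det(Sigma - λI) = λ² - trace · λ + det = 0.
  trace = 4 + 5 = 9, det = 4·5 - (-3)² = 11.
Step 2 — discriminant:
  Δ = trace² - 4·det = 81 - 44 = 37.
Step 3 — eigenvalues:
  λ = (trace ± √Δ)/2 = (9 ± 6.0828)/2,
  λ_1 = 7.5414,  λ_2 = 1.4586.

Step 4 — unit eigenvector for λ_1: solve (Sigma - λ_1 I)v = 0. First row:
  (4 - 7.5414)·v_x + (-3)·v_y = 0, i.e. (-3.5414)·v_x + (-3)·v_y = 0,
  so v ∝ (b, λ_1 - a) = (-3, 3.5414); multiply by -1 so the first entry is positive: u = (3, -3.5414).
  ||u|| = √((3)² + (-3.5414)²) = √(21.5414) ≈ 4.6413,
  v_1 = u/||u|| ≈ (0.6464, -0.763) (||v_1|| = 1).

λ_1 = 7.5414,  λ_2 = 1.4586;  v_1 ≈ (0.6464, -0.763)


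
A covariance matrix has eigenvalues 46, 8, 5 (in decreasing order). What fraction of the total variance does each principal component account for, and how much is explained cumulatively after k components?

Step 1 — total variance = trace(Sigma) = Σ λ_i = 46 + 8 + 5 = 59.

Step 2 — fraction explained by component i = λ_i / Σ λ:
  PC1: 46/59 = 0.7797
  PC2: 8/59 = 0.1356
  PC3: 5/59 = 0.0847

Step 3 — cumulative fraction after k components = (λ_1 + ... + λ_k) / Σ λ:
  k = 1: 46/59 = 0.7797
  k = 2: (46 + 8)/59 = 54/59 = 0.9153
  k = 3: (46 + 8 + 5)/59 = 59/59 = 1

Summary (fraction, with percent):

explained: PC1 0.7797 (77.97%), PC2 0.1356 (13.56%), PC3 0.0847 (8.47%);  cumulative: 0.7797, 0.9153, 1


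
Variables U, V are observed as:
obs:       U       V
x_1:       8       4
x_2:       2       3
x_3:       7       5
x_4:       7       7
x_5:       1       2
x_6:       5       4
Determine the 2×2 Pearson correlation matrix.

Step 1 — column means:
  mean(U) = (8 + 2 + 7 + 7 + 1 + 5) / 6 = 30/6 = 5
  mean(V) = (4 + 3 + 5 + 7 + 2 + 4) / 6 = 25/6 = 4.1667

Step 2 — sample variances and covariances s[i,j] = (1/(n-1)) · Σ_k (x_{k,i} - mean_i) · (x_{k,j} - mean_j), with n-1 = 5:
  s[U,U] = ((3)·(3) + (-3)·(-3) + (2)·(2) + (2)·(2) + (-4)·(-4) + (0)·(0)) / 5 = 42/5 = 8.4
  s[U,V] = ((3)·(-0.1667) + (-3)·(-1.1667) + (2)·(0.8333) + (2)·(2.8333) + (-4)·(-2.1667) + (0)·(-0.1667)) / 5 = 19/5 = 3.8
  s[V,V] = ((-0.1667)·(-0.1667) + (-1.1667)·(-1.1667) + (0.8333)·(0.8333) + (2.8333)·(2.8333) + (-2.1667)·(-2.1667) + (-0.1667)·(-0.1667)) / 5 = 14.8333/5 = 2.9667
  Sample standard deviations s_i = √(s[i,i]):
  s(U) = √(8.4) = 2.8983
  s(V) = √(2.9667) = 1.7224

Step 3 — r_{ij} = s_{ij} / (s_i · s_j):
  r[U,U] = 1 (diagonal).
  r[U,V] = 3.8 / (2.8983 · 1.7224) = 3.8 / 4.992 = 0.7612
  r[V,V] = 1 (diagonal).

R is symmetric with unit diagonal. Assembling:

R = [[1, 0.7612],
 [0.7612, 1]]


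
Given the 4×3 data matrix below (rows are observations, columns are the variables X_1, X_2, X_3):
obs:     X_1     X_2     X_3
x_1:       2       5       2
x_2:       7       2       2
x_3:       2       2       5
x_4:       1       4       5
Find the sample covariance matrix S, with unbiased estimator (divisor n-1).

Step 1 — column means:
  mean(X_1) = (2 + 7 + 2 + 1) / 4 = 12/4 = 3
  mean(X_2) = (5 + 2 + 2 + 4) / 4 = 13/4 = 3.25
  mean(X_3) = (2 + 2 + 5 + 5) / 4 = 14/4 = 3.5

Step 2 — sample covariance S[i,j] = (1/(n-1)) · Σ_k (x_{k,i} - mean_i) · (x_{k,j} - mean_j), with n-1 = 3.
  S[X_1,X_1] = ((-1)·(-1) + (4)·(4) + (-1)·(-1) + (-2)·(-2)) / 3 = 22/3 = 7.3333
  S[X_1,X_2] = ((-1)·(1.75) + (4)·(-1.25) + (-1)·(-1.25) + (-2)·(0.75)) / 3 = -7/3 = -2.3333
  S[X_1,X_3] = ((-1)·(-1.5) + (4)·(-1.5) + (-1)·(1.5) + (-2)·(1.5)) / 3 = -9/3 = -3
  S[X_2,X_2] = ((1.75)·(1.75) + (-1.25)·(-1.25) + (-1.25)·(-1.25) + (0.75)·(0.75)) / 3 = 6.75/3 = 2.25
  S[X_2,X_3] = ((1.75)·(-1.5) + (-1.25)·(-1.5) + (-1.25)·(1.5) + (0.75)·(1.5)) / 3 = -1.5/3 = -0.5
  S[X_3,X_3] = ((-1.5)·(-1.5) + (-1.5)·(-1.5) + (1.5)·(1.5) + (1.5)·(1.5)) / 3 = 9/3 = 3

S is symmetric (S[j,i] = S[i,j]). Assembling:

S = [[7.3333, -2.3333, -3],
 [-2.3333, 2.25, -0.5],
 [-3, -0.5, 3]]


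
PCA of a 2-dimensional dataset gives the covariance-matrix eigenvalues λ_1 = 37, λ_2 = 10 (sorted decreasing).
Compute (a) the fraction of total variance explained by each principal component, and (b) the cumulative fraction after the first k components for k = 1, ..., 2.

Step 1 — total variance = trace(Sigma) = Σ λ_i = 37 + 10 = 47.

Step 2 — fraction explained by component i = λ_i / Σ λ:
  PC1: 37/47 = 0.7872
  PC2: 10/47 = 0.2128

Step 3 — cumulative fraction after k components = (λ_1 + ... + λ_k) / Σ λ:
  k = 1: 37/47 = 0.7872
  k = 2: (37 + 10)/47 = 47/47 = 1

Summary (fraction, with percent):

explained: PC1 0.7872 (78.72%), PC2 0.2128 (21.28%);  cumulative: 0.7872, 1


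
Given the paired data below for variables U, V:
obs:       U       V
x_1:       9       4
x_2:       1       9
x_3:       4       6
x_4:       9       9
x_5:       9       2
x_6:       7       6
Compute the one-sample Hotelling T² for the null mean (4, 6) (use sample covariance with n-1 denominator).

Step 1 — sample mean vector:
  mean(U) = (9 + 1 + 4 + 9 + 9 + 7) / 6 = 39/6 = 6.5
  mean(V) = (4 + 9 + 6 + 9 + 2 + 6) / 6 = 36/6 = 6
  x̄ = (6.5, 6),  deviation x̄ - mu_0 = (6.5, 6) - (4, 6) = (2.5, 0).

Step 2 — sample covariance matrix, S[i,j] = (1/(n-1)) · Σ_k (x_{k,i} - mean_i) · (x_{k,j} - mean_j), divisor n-1 = 5:
  S[U,U] = ((2.5)·(2.5) + (-5.5)·(-5.5) + (-2.5)·(-2.5) + (2.5)·(2.5) + (2.5)·(2.5) + (0.5)·(0.5)) / 5 = 55.5/5 = 11.1
  S[U,V] = ((2.5)·(-2) + (-5.5)·(3) + (-2.5)·(0) + (2.5)·(3) + (2.5)·(-4) + (0.5)·(0)) / 5 = -24/5 = -4.8
  S[V,V] = ((-2)·(-2) + (3)·(3) + (0)·(0) + (3)·(3) + (-4)·(-4) + (0)·(0)) / 5 = 38/5 = 7.6
  S = [[11.1, -4.8],
 [-4.8, 7.6]].

Step 3 — invert S. det(S) = 11.1·7.6 - (-4.8)² = 61.32.
  S^{-1} = (1/det) · [[d, -b], [-b, a]] = [[0.1239, 0.0783],
 [0.0783, 0.181]].

Step 4 — quadratic form (x̄ - mu_0)^T · S^{-1} · (x̄ - mu_0):
  S^{-1} · (x̄ - mu_0) = (0.3098, 0.1957),
  (x̄ - mu_0)^T · [...] = (2.5)·(0.3098) + (0)·(0.1957) = 0.7746.

Step 5 — scale by n: T² = 6 · 0.7746 = 4.6477.

T² ≈ 4.6477


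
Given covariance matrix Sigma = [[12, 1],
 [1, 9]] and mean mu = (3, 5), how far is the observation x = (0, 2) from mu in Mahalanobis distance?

Step 1 — centre the observation: (x - mu) = (-3, -3).

Step 2 — invert Sigma. det(Sigma) = 12·9 - (1)² = 107.
  Sigma^{-1} = (1/det) · [[d, -b], [-b, a]] = [[0.0841, -0.0093],
 [-0.0093, 0.1121]].

Step 3 — form the quadratic (x - mu)^T · Sigma^{-1} · (x - mu):
  Sigma^{-1} · (x - mu) = (-0.2243, -0.3084).
  (x - mu)^T · [Sigma^{-1} · (x - mu)] = (-3)·(-0.2243) + (-3)·(-0.3084) = 1.5981.

Step 4 — take square root: d = √(1.5981) ≈ 1.2642.

d(x, mu) = √(1.5981) ≈ 1.2642


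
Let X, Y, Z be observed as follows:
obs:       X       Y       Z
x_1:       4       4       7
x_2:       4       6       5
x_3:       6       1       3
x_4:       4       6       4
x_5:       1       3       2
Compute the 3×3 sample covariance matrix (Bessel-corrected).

Step 1 — column means:
  mean(X) = (4 + 4 + 6 + 4 + 1) / 5 = 19/5 = 3.8
  mean(Y) = (4 + 6 + 1 + 6 + 3) / 5 = 20/5 = 4
  mean(Z) = (7 + 5 + 3 + 4 + 2) / 5 = 21/5 = 4.2

Step 2 — sample covariance S[i,j] = (1/(n-1)) · Σ_k (x_{k,i} - mean_i) · (x_{k,j} - mean_j), with n-1 = 4.
  S[X,X] = ((0.2)·(0.2) + (0.2)·(0.2) + (2.2)·(2.2) + (0.2)·(0.2) + (-2.8)·(-2.8)) / 4 = 12.8/4 = 3.2
  S[X,Y] = ((0.2)·(0) + (0.2)·(2) + (2.2)·(-3) + (0.2)·(2) + (-2.8)·(-1)) / 4 = -3/4 = -0.75
  S[X,Z] = ((0.2)·(2.8) + (0.2)·(0.8) + (2.2)·(-1.2) + (0.2)·(-0.2) + (-2.8)·(-2.2)) / 4 = 4.2/4 = 1.05
  S[Y,Y] = ((0)·(0) + (2)·(2) + (-3)·(-3) + (2)·(2) + (-1)·(-1)) / 4 = 18/4 = 4.5
  S[Y,Z] = ((0)·(2.8) + (2)·(0.8) + (-3)·(-1.2) + (2)·(-0.2) + (-1)·(-2.2)) / 4 = 7/4 = 1.75
  S[Z,Z] = ((2.8)·(2.8) + (0.8)·(0.8) + (-1.2)·(-1.2) + (-0.2)·(-0.2) + (-2.2)·(-2.2)) / 4 = 14.8/4 = 3.7

S is symmetric (S[j,i] = S[i,j]). Assembling:

S = [[3.2, -0.75, 1.05],
 [-0.75, 4.5, 1.75],
 [1.05, 1.75, 3.7]]


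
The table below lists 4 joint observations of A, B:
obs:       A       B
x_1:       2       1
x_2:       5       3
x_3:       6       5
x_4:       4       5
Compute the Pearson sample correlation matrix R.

Step 1 — column means:
  mean(A) = (2 + 5 + 6 + 4) / 4 = 17/4 = 4.25
  mean(B) = (1 + 3 + 5 + 5) / 4 = 14/4 = 3.5

Step 2 — sample variances and covariances s[i,j] = (1/(n-1)) · Σ_k (x_{k,i} - mean_i) · (x_{k,j} - mean_j), with n-1 = 3:
  s[A,A] = ((-2.25)·(-2.25) + (0.75)·(0.75) + (1.75)·(1.75) + (-0.25)·(-0.25)) / 3 = 8.75/3 = 2.9167
  s[A,B] = ((-2.25)·(-2.5) + (0.75)·(-0.5) + (1.75)·(1.5) + (-0.25)·(1.5)) / 3 = 7.5/3 = 2.5
  s[B,B] = ((-2.5)·(-2.5) + (-0.5)·(-0.5) + (1.5)·(1.5) + (1.5)·(1.5)) / 3 = 11/3 = 3.6667
  Sample standard deviations s_i = √(s[i,i]):
  s(A) = √(2.9167) = 1.7078
  s(B) = √(3.6667) = 1.9149

Step 3 — r_{ij} = s_{ij} / (s_i · s_j):
  r[A,A] = 1 (diagonal).
  r[A,B] = 2.5 / (1.7078 · 1.9149) = 2.5 / 3.2702 = 0.7645
  r[B,B] = 1 (diagonal).

R is symmetric with unit diagonal. Assembling:

R = [[1, 0.7645],
 [0.7645, 1]]


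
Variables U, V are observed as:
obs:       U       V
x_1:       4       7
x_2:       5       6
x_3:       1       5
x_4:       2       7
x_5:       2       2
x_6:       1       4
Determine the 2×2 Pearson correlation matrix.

Step 1 — column means:
  mean(U) = (4 + 5 + 1 + 2 + 2 + 1) / 6 = 15/6 = 2.5
  mean(V) = (7 + 6 + 5 + 7 + 2 + 4) / 6 = 31/6 = 5.1667

Step 2 — sample variances and covariances s[i,j] = (1/(n-1)) · Σ_k (x_{k,i} - mean_i) · (x_{k,j} - mean_j), with n-1 = 5:
  s[U,U] = ((1.5)·(1.5) + (2.5)·(2.5) + (-1.5)·(-1.5) + (-0.5)·(-0.5) + (-0.5)·(-0.5) + (-1.5)·(-1.5)) / 5 = 13.5/5 = 2.7
  s[U,V] = ((1.5)·(1.8333) + (2.5)·(0.8333) + (-1.5)·(-0.1667) + (-0.5)·(1.8333) + (-0.5)·(-3.1667) + (-1.5)·(-1.1667)) / 5 = 7.5/5 = 1.5
  s[V,V] = ((1.8333)·(1.8333) + (0.8333)·(0.8333) + (-0.1667)·(-0.1667) + (1.8333)·(1.8333) + (-3.1667)·(-3.1667) + (-1.1667)·(-1.1667)) / 5 = 18.8333/5 = 3.7667
  Sample standard deviations s_i = √(s[i,i]):
  s(U) = √(2.7) = 1.6432
  s(V) = √(3.7667) = 1.9408

Step 3 — r_{ij} = s_{ij} / (s_i · s_j):
  r[U,U] = 1 (diagonal).
  r[U,V] = 1.5 / (1.6432 · 1.9408) = 1.5 / 3.189 = 0.4704
  r[V,V] = 1 (diagonal).

R is symmetric with unit diagonal. Assembling:

R = [[1, 0.4704],
 [0.4704, 1]]


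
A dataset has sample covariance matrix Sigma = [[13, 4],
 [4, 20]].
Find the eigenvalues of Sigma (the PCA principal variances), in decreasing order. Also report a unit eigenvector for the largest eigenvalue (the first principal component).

Step 1 — characteristic polynomial of 2×2 Sigma:
  det(Sigma - λI) = λ² - trace · λ + det = 0.
  trace = 13 + 20 = 33, det = 13·20 - (4)² = 244.
Step 2 — discriminant:
  Δ = trace² - 4·det = 1089 - 976 = 113.
Step 3 — eigenvalues:
  λ = (trace ± √Δ)/2 = (33 ± 10.6301)/2,
  λ_1 = 21.8151,  λ_2 = 11.1849.

Step 4 — unit eigenvector for λ_1: solve (Sigma - λ_1 I)v = 0. First row:
  (13 - 21.8151)·v_x + (4)·v_y = 0, i.e. (-8.8151)·v_x + (4)·v_y = 0,
  so v ∝ (b, λ_1 - a) = (4, 8.8151) = u.
  ||u|| = √((4)² + (8.8151)²) = √(93.7055) ≈ 9.6802,
  v_1 = u/||u|| ≈ (0.4132, 0.9106) (||v_1|| = 1).

λ_1 = 21.8151,  λ_2 = 11.1849;  v_1 ≈ (0.4132, 0.9106)


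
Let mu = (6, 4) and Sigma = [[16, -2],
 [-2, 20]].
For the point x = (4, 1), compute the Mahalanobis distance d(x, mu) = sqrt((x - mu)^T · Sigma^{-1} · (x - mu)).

Step 1 — centre the observation: (x - mu) = (-2, -3).

Step 2 — invert Sigma. det(Sigma) = 16·20 - (-2)² = 316.
  Sigma^{-1} = (1/det) · [[d, -b], [-b, a]] = [[0.0633, 0.0063],
 [0.0063, 0.0506]].

Step 3 — form the quadratic (x - mu)^T · Sigma^{-1} · (x - mu):
  Sigma^{-1} · (x - mu) = (-0.1456, -0.1646).
  (x - mu)^T · [Sigma^{-1} · (x - mu)] = (-2)·(-0.1456) + (-3)·(-0.1646) = 0.7848.

Step 4 — take square root: d = √(0.7848) ≈ 0.8859.

d(x, mu) = √(0.7848) ≈ 0.8859


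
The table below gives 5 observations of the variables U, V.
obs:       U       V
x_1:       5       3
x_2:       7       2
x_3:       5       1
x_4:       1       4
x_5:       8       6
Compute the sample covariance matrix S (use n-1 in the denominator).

Step 1 — column means:
  mean(U) = (5 + 7 + 5 + 1 + 8) / 5 = 26/5 = 5.2
  mean(V) = (3 + 2 + 1 + 4 + 6) / 5 = 16/5 = 3.2

Step 2 — sample covariance S[i,j] = (1/(n-1)) · Σ_k (x_{k,i} - mean_i) · (x_{k,j} - mean_j), with n-1 = 4.
  S[U,U] = ((-0.2)·(-0.2) + (1.8)·(1.8) + (-0.2)·(-0.2) + (-4.2)·(-4.2) + (2.8)·(2.8)) / 4 = 28.8/4 = 7.2
  S[U,V] = ((-0.2)·(-0.2) + (1.8)·(-1.2) + (-0.2)·(-2.2) + (-4.2)·(0.8) + (2.8)·(2.8)) / 4 = 2.8/4 = 0.7
  S[V,V] = ((-0.2)·(-0.2) + (-1.2)·(-1.2) + (-2.2)·(-2.2) + (0.8)·(0.8) + (2.8)·(2.8)) / 4 = 14.8/4 = 3.7

S is symmetric (S[j,i] = S[i,j]). Assembling:

S = [[7.2, 0.7],
 [0.7, 3.7]]


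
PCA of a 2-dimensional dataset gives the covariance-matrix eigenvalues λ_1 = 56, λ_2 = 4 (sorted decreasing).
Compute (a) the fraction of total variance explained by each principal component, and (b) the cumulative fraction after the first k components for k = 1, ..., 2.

Step 1 — total variance = trace(Sigma) = Σ λ_i = 56 + 4 = 60.

Step 2 — fraction explained by component i = λ_i / Σ λ:
  PC1: 56/60 = 0.9333
  PC2: 4/60 = 0.0667

Step 3 — cumulative fraction after k components = (λ_1 + ... + λ_k) / Σ λ:
  k = 1: 56/60 = 0.9333
  k = 2: (56 + 4)/60 = 60/60 = 1

Summary (fraction, with percent):

explained: PC1 0.9333 (93.33%), PC2 0.0667 (6.67%);  cumulative: 0.9333, 1


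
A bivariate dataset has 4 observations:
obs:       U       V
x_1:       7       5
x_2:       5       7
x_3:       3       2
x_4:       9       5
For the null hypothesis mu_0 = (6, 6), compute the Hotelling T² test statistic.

Step 1 — sample mean vector:
  mean(U) = (7 + 5 + 3 + 9) / 4 = 24/4 = 6
  mean(V) = (5 + 7 + 2 + 5) / 4 = 19/4 = 4.75
  x̄ = (6, 4.75),  deviation x̄ - mu_0 = (6, 4.75) - (6, 6) = (0, -1.25).

Step 2 — sample covariance matrix, S[i,j] = (1/(n-1)) · Σ_k (x_{k,i} - mean_i) · (x_{k,j} - mean_j), divisor n-1 = 3:
  S[U,U] = ((1)·(1) + (-1)·(-1) + (-3)·(-3) + (3)·(3)) / 3 = 20/3 = 6.6667
  S[U,V] = ((1)·(0.25) + (-1)·(2.25) + (-3)·(-2.75) + (3)·(0.25)) / 3 = 7/3 = 2.3333
  S[V,V] = ((0.25)·(0.25) + (2.25)·(2.25) + (-2.75)·(-2.75) + (0.25)·(0.25)) / 3 = 12.75/3 = 4.25
  S = [[6.6667, 2.3333],
 [2.3333, 4.25]].

Step 3 — invert S. det(S) = 6.6667·4.25 - (2.3333)² = 22.8889.
  S^{-1} = (1/det) · [[d, -b], [-b, a]] = [[0.1857, -0.1019],
 [-0.1019, 0.2913]].

Step 4 — quadratic form (x̄ - mu_0)^T · S^{-1} · (x̄ - mu_0):
  S^{-1} · (x̄ - mu_0) = (0.1274, -0.3641),
  (x̄ - mu_0)^T · [...] = (0)·(0.1274) + (-1.25)·(-0.3641) = 0.4551.

Step 5 — scale by n: T² = 4 · 0.4551 = 1.8204.

T² ≈ 1.8204


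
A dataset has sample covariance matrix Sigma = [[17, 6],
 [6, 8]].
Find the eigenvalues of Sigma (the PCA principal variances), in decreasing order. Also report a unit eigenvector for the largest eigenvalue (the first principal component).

Step 1 — characteristic polynomial of 2×2 Sigma:
  det(Sigma - λI) = λ² - trace · λ + det = 0.
  trace = 17 + 8 = 25, det = 17·8 - (6)² = 100.
Step 2 — discriminant:
  Δ = trace² - 4·det = 625 - 400 = 225.
Step 3 — eigenvalues:
  λ = (trace ± √Δ)/2 = (25 ± 15)/2,
  λ_1 = 20,  λ_2 = 5.

Step 4 — unit eigenvector for λ_1: solve (Sigma - λ_1 I)v = 0. First row:
  (17 - 20)·v_x + (6)·v_y = 0, i.e. (-3)·v_x + (6)·v_y = 0,
  so v ∝ (b, λ_1 - a) = (6, 3) = u.
  ||u|| = √((6)² + (3)²) = √(45) ≈ 6.7082,
  v_1 = u/||u|| ≈ (0.8944, 0.4472) (||v_1|| = 1).

λ_1 = 20,  λ_2 = 5;  v_1 ≈ (0.8944, 0.4472)


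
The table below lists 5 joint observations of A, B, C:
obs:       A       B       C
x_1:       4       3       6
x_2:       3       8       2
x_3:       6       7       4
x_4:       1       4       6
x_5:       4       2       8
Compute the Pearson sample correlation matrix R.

Step 1 — column means:
  mean(A) = (4 + 3 + 6 + 1 + 4) / 5 = 18/5 = 3.6
  mean(B) = (3 + 8 + 7 + 4 + 2) / 5 = 24/5 = 4.8
  mean(C) = (6 + 2 + 4 + 6 + 8) / 5 = 26/5 = 5.2

Step 2 — sample variances and covariances s[i,j] = (1/(n-1)) · Σ_k (x_{k,i} - mean_i) · (x_{k,j} - mean_j), with n-1 = 4:
  s[A,A] = ((0.4)·(0.4) + (-0.6)·(-0.6) + (2.4)·(2.4) + (-2.6)·(-2.6) + (0.4)·(0.4)) / 4 = 13.2/4 = 3.3
  s[A,B] = ((0.4)·(-1.8) + (-0.6)·(3.2) + (2.4)·(2.2) + (-2.6)·(-0.8) + (0.4)·(-2.8)) / 4 = 3.6/4 = 0.9
  s[A,C] = ((0.4)·(0.8) + (-0.6)·(-3.2) + (2.4)·(-1.2) + (-2.6)·(0.8) + (0.4)·(2.8)) / 4 = -1.6/4 = -0.4
  s[B,B] = ((-1.8)·(-1.8) + (3.2)·(3.2) + (2.2)·(2.2) + (-0.8)·(-0.8) + (-2.8)·(-2.8)) / 4 = 26.8/4 = 6.7
  s[B,C] = ((-1.8)·(0.8) + (3.2)·(-3.2) + (2.2)·(-1.2) + (-0.8)·(0.8) + (-2.8)·(2.8)) / 4 = -22.8/4 = -5.7
  s[C,C] = ((0.8)·(0.8) + (-3.2)·(-3.2) + (-1.2)·(-1.2) + (0.8)·(0.8) + (2.8)·(2.8)) / 4 = 20.8/4 = 5.2
  Sample standard deviations s_i = √(s[i,i]):
  s(A) = √(3.3) = 1.8166
  s(B) = √(6.7) = 2.5884
  s(C) = √(5.2) = 2.2804

Step 3 — r_{ij} = s_{ij} / (s_i · s_j):
  r[A,A] = 1 (diagonal).
  r[A,B] = 0.9 / (1.8166 · 2.5884) = 0.9 / 4.7021 = 0.1914
  r[A,C] = -0.4 / (1.8166 · 2.2804) = -0.4 / 4.1425 = -0.0966
  r[B,B] = 1 (diagonal).
  r[B,C] = -5.7 / (2.5884 · 2.2804) = -5.7 / 5.9025 = -0.9657
  r[C,C] = 1 (diagonal).

R is symmetric with unit diagonal. Assembling:

R = [[1, 0.1914, -0.0966],
 [0.1914, 1, -0.9657],
 [-0.0966, -0.9657, 1]]


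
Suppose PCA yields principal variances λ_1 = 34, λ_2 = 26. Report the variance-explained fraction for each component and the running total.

Step 1 — total variance = trace(Sigma) = Σ λ_i = 34 + 26 = 60.

Step 2 — fraction explained by component i = λ_i / Σ λ:
  PC1: 34/60 = 0.5667
  PC2: 26/60 = 0.4333

Step 3 — cumulative fraction after k components = (λ_1 + ... + λ_k) / Σ λ:
  k = 1: 34/60 = 0.5667
  k = 2: (34 + 26)/60 = 60/60 = 1

Summary (fraction, with percent):

explained: PC1 0.5667 (56.67%), PC2 0.4333 (43.33%);  cumulative: 0.5667, 1


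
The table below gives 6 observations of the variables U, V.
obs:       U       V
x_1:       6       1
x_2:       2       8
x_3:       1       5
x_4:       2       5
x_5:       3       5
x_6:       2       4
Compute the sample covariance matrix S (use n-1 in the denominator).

Step 1 — column means:
  mean(U) = (6 + 2 + 1 + 2 + 3 + 2) / 6 = 16/6 = 2.6667
  mean(V) = (1 + 8 + 5 + 5 + 5 + 4) / 6 = 28/6 = 4.6667

Step 2 — sample covariance S[i,j] = (1/(n-1)) · Σ_k (x_{k,i} - mean_i) · (x_{k,j} - mean_j), with n-1 = 5.
  S[U,U] = ((3.3333)·(3.3333) + (-0.6667)·(-0.6667) + (-1.6667)·(-1.6667) + (-0.6667)·(-0.6667) + (0.3333)·(0.3333) + (-0.6667)·(-0.6667)) / 5 = 15.3333/5 = 3.0667
  S[U,V] = ((3.3333)·(-3.6667) + (-0.6667)·(3.3333) + (-1.6667)·(0.3333) + (-0.6667)·(0.3333) + (0.3333)·(0.3333) + (-0.6667)·(-0.6667)) / 5 = -14.6667/5 = -2.9333
  S[V,V] = ((-3.6667)·(-3.6667) + (3.3333)·(3.3333) + (0.3333)·(0.3333) + (0.3333)·(0.3333) + (0.3333)·(0.3333) + (-0.6667)·(-0.6667)) / 5 = 25.3333/5 = 5.0667

S is symmetric (S[j,i] = S[i,j]). Assembling:

S = [[3.0667, -2.9333],
 [-2.9333, 5.0667]]


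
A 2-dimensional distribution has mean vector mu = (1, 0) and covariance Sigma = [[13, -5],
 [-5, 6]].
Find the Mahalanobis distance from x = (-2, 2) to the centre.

Step 1 — centre the observation: (x - mu) = (-3, 2).

Step 2 — invert Sigma. det(Sigma) = 13·6 - (-5)² = 53.
  Sigma^{-1} = (1/det) · [[d, -b], [-b, a]] = [[0.1132, 0.0943],
 [0.0943, 0.2453]].

Step 3 — form the quadratic (x - mu)^T · Sigma^{-1} · (x - mu):
  Sigma^{-1} · (x - mu) = (-0.1509, 0.2075).
  (x - mu)^T · [Sigma^{-1} · (x - mu)] = (-3)·(-0.1509) + (2)·(0.2075) = 0.8679.

Step 4 — take square root: d = √(0.8679) ≈ 0.9316.

d(x, mu) = √(0.8679) ≈ 0.9316


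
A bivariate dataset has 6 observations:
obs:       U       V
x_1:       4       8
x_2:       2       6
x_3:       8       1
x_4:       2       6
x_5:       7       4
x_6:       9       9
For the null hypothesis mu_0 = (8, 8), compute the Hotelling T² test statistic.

Step 1 — sample mean vector:
  mean(U) = (4 + 2 + 8 + 2 + 7 + 9) / 6 = 32/6 = 5.3333
  mean(V) = (8 + 6 + 1 + 6 + 4 + 9) / 6 = 34/6 = 5.6667
  x̄ = (5.3333, 5.6667),  deviation x̄ - mu_0 = (5.3333, 5.6667) - (8, 8) = (-2.6667, -2.3333).

Step 2 — sample covariance matrix, S[i,j] = (1/(n-1)) · Σ_k (x_{k,i} - mean_i) · (x_{k,j} - mean_j), divisor n-1 = 5:
  S[U,U] = ((-1.3333)·(-1.3333) + (-3.3333)·(-3.3333) + (2.6667)·(2.6667) + (-3.3333)·(-3.3333) + (1.6667)·(1.6667) + (3.6667)·(3.6667)) / 5 = 47.3333/5 = 9.4667
  S[U,V] = ((-1.3333)·(2.3333) + (-3.3333)·(0.3333) + (2.6667)·(-4.6667) + (-3.3333)·(0.3333) + (1.6667)·(-1.6667) + (3.6667)·(3.3333)) / 5 = -8.3333/5 = -1.6667
  S[V,V] = ((2.3333)·(2.3333) + (0.3333)·(0.3333) + (-4.6667)·(-4.6667) + (0.3333)·(0.3333) + (-1.6667)·(-1.6667) + (3.3333)·(3.3333)) / 5 = 41.3333/5 = 8.2667
  S = [[9.4667, -1.6667],
 [-1.6667, 8.2667]].

Step 3 — invert S. det(S) = 9.4667·8.2667 - (-1.6667)² = 75.48.
  S^{-1} = (1/det) · [[d, -b], [-b, a]] = [[0.1095, 0.0221],
 [0.0221, 0.1254]].

Step 4 — quadratic form (x̄ - mu_0)^T · S^{-1} · (x̄ - mu_0):
  S^{-1} · (x̄ - mu_0) = (-0.3436, -0.3515),
  (x̄ - mu_0)^T · [...] = (-2.6667)·(-0.3436) + (-2.3333)·(-0.3515) = 1.7364.

Step 5 — scale by n: T² = 6 · 1.7364 = 10.4187.

T² ≈ 10.4187


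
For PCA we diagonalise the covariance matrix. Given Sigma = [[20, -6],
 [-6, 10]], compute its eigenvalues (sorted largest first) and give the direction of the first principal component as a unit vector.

Step 1 — characteristic polynomial of 2×2 Sigma:
  det(Sigma - λI) = λ² - trace · λ + det = 0.
  trace = 20 + 10 = 30, det = 20·10 - (-6)² = 164.
Step 2 — discriminant:
  Δ = trace² - 4·det = 900 - 656 = 244.
Step 3 — eigenvalues:
  λ = (trace ± √Δ)/2 = (30 ± 15.6205)/2,
  λ_1 = 22.8102,  λ_2 = 7.1898.

Step 4 — unit eigenvector for λ_1: solve (Sigma - λ_1 I)v = 0. First row:
  (20 - 22.8102)·v_x + (-6)·v_y = 0, i.e. (-2.8102)·v_x + (-6)·v_y = 0,
  so v ∝ (b, λ_1 - a) = (-6, 2.8102); multiply by -1 so the first entry is positive: u = (6, -2.8102).
  ||u|| = √((6)² + (-2.8102)²) = √(43.8975) ≈ 6.6255,
  v_1 = u/||u|| ≈ (0.9056, -0.4242) (||v_1|| = 1).

λ_1 = 22.8102,  λ_2 = 7.1898;  v_1 ≈ (0.9056, -0.4242)


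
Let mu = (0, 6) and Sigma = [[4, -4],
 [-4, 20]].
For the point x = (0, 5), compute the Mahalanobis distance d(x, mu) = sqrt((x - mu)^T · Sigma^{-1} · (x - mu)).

Step 1 — centre the observation: (x - mu) = (0, -1).

Step 2 — invert Sigma. det(Sigma) = 4·20 - (-4)² = 64.
  Sigma^{-1} = (1/det) · [[d, -b], [-b, a]] = [[0.3125, 0.0625],
 [0.0625, 0.0625]].

Step 3 — form the quadratic (x - mu)^T · Sigma^{-1} · (x - mu):
  Sigma^{-1} · (x - mu) = (-0.0625, -0.0625).
  (x - mu)^T · [Sigma^{-1} · (x - mu)] = (0)·(-0.0625) + (-1)·(-0.0625) = 0.0625.

Step 4 — take square root: d = √(0.0625) ≈ 0.25.

d(x, mu) = √(0.0625) ≈ 0.25


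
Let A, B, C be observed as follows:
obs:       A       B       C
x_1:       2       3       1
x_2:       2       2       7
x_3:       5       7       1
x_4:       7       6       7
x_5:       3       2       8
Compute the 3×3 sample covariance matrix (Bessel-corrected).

Step 1 — column means:
  mean(A) = (2 + 2 + 5 + 7 + 3) / 5 = 19/5 = 3.8
  mean(B) = (3 + 2 + 7 + 6 + 2) / 5 = 20/5 = 4
  mean(C) = (1 + 7 + 1 + 7 + 8) / 5 = 24/5 = 4.8

Step 2 — sample covariance S[i,j] = (1/(n-1)) · Σ_k (x_{k,i} - mean_i) · (x_{k,j} - mean_j), with n-1 = 4.
  S[A,A] = ((-1.8)·(-1.8) + (-1.8)·(-1.8) + (1.2)·(1.2) + (3.2)·(3.2) + (-0.8)·(-0.8)) / 4 = 18.8/4 = 4.7
  S[A,B] = ((-1.8)·(-1) + (-1.8)·(-2) + (1.2)·(3) + (3.2)·(2) + (-0.8)·(-2)) / 4 = 17/4 = 4.25
  S[A,C] = ((-1.8)·(-3.8) + (-1.8)·(2.2) + (1.2)·(-3.8) + (3.2)·(2.2) + (-0.8)·(3.2)) / 4 = 2.8/4 = 0.7
  S[B,B] = ((-1)·(-1) + (-2)·(-2) + (3)·(3) + (2)·(2) + (-2)·(-2)) / 4 = 22/4 = 5.5
  S[B,C] = ((-1)·(-3.8) + (-2)·(2.2) + (3)·(-3.8) + (2)·(2.2) + (-2)·(3.2)) / 4 = -14/4 = -3.5
  S[C,C] = ((-3.8)·(-3.8) + (2.2)·(2.2) + (-3.8)·(-3.8) + (2.2)·(2.2) + (3.2)·(3.2)) / 4 = 48.8/4 = 12.2

S is symmetric (S[j,i] = S[i,j]). Assembling:

S = [[4.7, 4.25, 0.7],
 [4.25, 5.5, -3.5],
 [0.7, -3.5, 12.2]]


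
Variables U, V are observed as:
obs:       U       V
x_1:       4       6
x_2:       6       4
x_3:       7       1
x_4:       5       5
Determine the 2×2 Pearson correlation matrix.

Step 1 — column means:
  mean(U) = (4 + 6 + 7 + 5) / 4 = 22/4 = 5.5
  mean(V) = (6 + 4 + 1 + 5) / 4 = 16/4 = 4

Step 2 — sample variances and covariances s[i,j] = (1/(n-1)) · Σ_k (x_{k,i} - mean_i) · (x_{k,j} - mean_j), with n-1 = 3:
  s[U,U] = ((-1.5)·(-1.5) + (0.5)·(0.5) + (1.5)·(1.5) + (-0.5)·(-0.5)) / 3 = 5/3 = 1.6667
  s[U,V] = ((-1.5)·(2) + (0.5)·(0) + (1.5)·(-3) + (-0.5)·(1)) / 3 = -8/3 = -2.6667
  s[V,V] = ((2)·(2) + (0)·(0) + (-3)·(-3) + (1)·(1)) / 3 = 14/3 = 4.6667
  Sample standard deviations s_i = √(s[i,i]):
  s(U) = √(1.6667) = 1.291
  s(V) = √(4.6667) = 2.1602

Step 3 — r_{ij} = s_{ij} / (s_i · s_j):
  r[U,U] = 1 (diagonal).
  r[U,V] = -2.6667 / (1.291 · 2.1602) = -2.6667 / 2.7889 = -0.9562
  r[V,V] = 1 (diagonal).

R is symmetric with unit diagonal. Assembling:

R = [[1, -0.9562],
 [-0.9562, 1]]


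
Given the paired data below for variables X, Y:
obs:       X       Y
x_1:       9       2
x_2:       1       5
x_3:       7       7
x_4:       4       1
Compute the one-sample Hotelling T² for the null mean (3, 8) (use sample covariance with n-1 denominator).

Step 1 — sample mean vector:
  mean(X) = (9 + 1 + 7 + 4) / 4 = 21/4 = 5.25
  mean(Y) = (2 + 5 + 7 + 1) / 4 = 15/4 = 3.75
  x̄ = (5.25, 3.75),  deviation x̄ - mu_0 = (5.25, 3.75) - (3, 8) = (2.25, -4.25).

Step 2 — sample covariance matrix, S[i,j] = (1/(n-1)) · Σ_k (x_{k,i} - mean_i) · (x_{k,j} - mean_j), divisor n-1 = 3:
  S[X,X] = ((3.75)·(3.75) + (-4.25)·(-4.25) + (1.75)·(1.75) + (-1.25)·(-1.25)) / 3 = 36.75/3 = 12.25
  S[X,Y] = ((3.75)·(-1.75) + (-4.25)·(1.25) + (1.75)·(3.25) + (-1.25)·(-2.75)) / 3 = -2.75/3 = -0.9167
  S[Y,Y] = ((-1.75)·(-1.75) + (1.25)·(1.25) + (3.25)·(3.25) + (-2.75)·(-2.75)) / 3 = 22.75/3 = 7.5833
  S = [[12.25, -0.9167],
 [-0.9167, 7.5833]].

Step 3 — invert S. det(S) = 12.25·7.5833 - (-0.9167)² = 92.0556.
  S^{-1} = (1/det) · [[d, -b], [-b, a]] = [[0.0824, 0.01],
 [0.01, 0.1331]].

Step 4 — quadratic form (x̄ - mu_0)^T · S^{-1} · (x̄ - mu_0):
  S^{-1} · (x̄ - mu_0) = (0.143, -0.5432),
  (x̄ - mu_0)^T · [...] = (2.25)·(0.143) + (-4.25)·(-0.5432) = 2.6302.

Step 5 — scale by n: T² = 4 · 2.6302 = 10.5208.

T² ≈ 10.5208
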